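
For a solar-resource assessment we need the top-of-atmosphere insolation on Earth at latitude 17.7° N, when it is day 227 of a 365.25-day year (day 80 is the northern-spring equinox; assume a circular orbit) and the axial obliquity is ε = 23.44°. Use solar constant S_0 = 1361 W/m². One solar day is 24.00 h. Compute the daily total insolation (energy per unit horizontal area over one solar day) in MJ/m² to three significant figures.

38.9 MJ/m²

Solar longitude: L_s = 360° × (227 − 80)/365.25 = 144.887°.
sin δ = sin 23.44° × sin 144.887° = 0.22880, so δ = +13.227°.
cos h₀ = −tan(+17.7°) tan(+13.227°) = -0.0750, h₀ = 1.6459 rad.
Bracket: h₀ sin ϕ sin δ + cos ϕ cos δ sin h₀ = 1.6459×0.30403×0.22880 + 0.95266×0.97347×0.99718 = 0.114492 + 0.924771 = 1.039263.
Q̄ = (S_0/π) × [bracket] = (1361/π) × 1.039263 = 450.23 W/m².
Daily total = Q̄ × 24.00 h × 3600 s/h = 450.23 × 24.00 × 3600 / 10⁶ = 38.90 MJ/m².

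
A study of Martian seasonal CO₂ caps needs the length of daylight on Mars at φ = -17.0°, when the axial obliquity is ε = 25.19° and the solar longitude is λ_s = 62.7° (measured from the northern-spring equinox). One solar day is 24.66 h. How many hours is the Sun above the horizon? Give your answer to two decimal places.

11.35 h

Solar declination: sin δ = sin ε · sin λ_s = sin 25.19° × sin 62.7° = 0.37821, so δ = +22.223°.
cos H₀ = −tan φ · tan δ = −tan(-17.0°) × tan(+22.223°) = 0.1249, so H₀ = 1.4456 rad = 82.82°.
Daylight = 2H₀/(2π) × 24.66 h = (1.4456/π) × 24.66 = 11.35 h.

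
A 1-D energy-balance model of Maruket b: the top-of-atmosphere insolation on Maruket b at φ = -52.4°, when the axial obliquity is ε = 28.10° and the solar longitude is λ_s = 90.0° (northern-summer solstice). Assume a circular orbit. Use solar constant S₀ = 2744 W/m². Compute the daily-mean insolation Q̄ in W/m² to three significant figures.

Solar declination: sin δ = sin ε · sin λ_s = sin 28.10° × sin 90.0° = 0.47101, so δ = +28.100°.
cos H₀ = −tan(-52.4°) tan(+28.100°) = 0.6933, H₀ = 0.8047 rad.
Bracket: H₀ sin φ sin δ + cos φ cos δ sin H₀ = 0.8047×-0.79229×0.47101 + 0.61015×0.88213×0.72060 = -0.300295 + 0.387850 = 0.087555.
Q̄ = (S₀/π) × [bracket] = (2744/π) × 0.087555 = 76.47 W/m².

Q̄ ≈ 76.5 W/m²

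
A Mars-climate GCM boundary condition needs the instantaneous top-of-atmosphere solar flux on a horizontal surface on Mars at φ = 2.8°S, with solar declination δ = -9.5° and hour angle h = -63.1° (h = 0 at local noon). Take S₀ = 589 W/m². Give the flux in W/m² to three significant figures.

cos θ_z = sin φ sin δ + cos φ cos δ cos h = 0.008063 + 0.445697 = 0.453760.
Flux = S₀ · cos θ_z = 589 × 0.453760 = 267.3 W/m².

267 W/m²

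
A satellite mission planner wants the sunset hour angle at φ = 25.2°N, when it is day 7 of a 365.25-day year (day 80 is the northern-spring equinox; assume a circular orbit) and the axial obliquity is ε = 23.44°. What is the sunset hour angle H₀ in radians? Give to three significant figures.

H₀ = 1.38 rad

Solar longitude: λ_s = 360° × (7 − 80)/365.25 = -71.951°, i.e. -71.951° + 360° = 288.049°.
sin δ = sin 23.44° × sin 288.049° = -0.37821, so δ = -22.223°.
cos H₀ = −tan φ · tan δ = −tan(+25.2°) × tan(-22.223°) = 0.1923, so H₀ = 1.3773 rad = 78.92°.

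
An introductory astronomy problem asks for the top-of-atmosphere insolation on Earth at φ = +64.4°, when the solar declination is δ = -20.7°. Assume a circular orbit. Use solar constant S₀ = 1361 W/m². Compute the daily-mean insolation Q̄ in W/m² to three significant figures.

cos H₀ = −tan(+64.4°) tan(-20.700°) = 0.7887, H₀ = 0.6621 rad.
Bracket: H₀ sin φ sin δ + cos φ cos δ sin H₀ = 0.6621×0.90183×-0.35347 + 0.43209×0.93544×0.61481 = -0.211058 + 0.248503 = 0.037445.
Q̄ = (S₀/π) × [bracket] = (1361/π) × 0.037445 = 16.22 W/m².

Q̄ ≈ 16.2 W/m²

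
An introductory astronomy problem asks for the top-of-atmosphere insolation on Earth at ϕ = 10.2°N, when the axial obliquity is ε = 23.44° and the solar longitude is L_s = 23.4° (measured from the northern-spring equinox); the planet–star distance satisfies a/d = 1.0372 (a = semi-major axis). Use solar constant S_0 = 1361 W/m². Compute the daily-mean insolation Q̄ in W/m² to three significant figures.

Q̄ ≈ 474 W/m²

Solar declination: sin δ = sin ε · sin L_s = sin 23.44° × sin 23.4° = 0.15798, so δ = +9.090°.
cos h₀ = −tan(+10.2°) tan(+9.090°) = -0.0288, h₀ = 1.5996 rad.
Bracket: h₀ sin ϕ sin δ + cos ϕ cos δ sin h₀ = 1.5996×0.17708×0.15798 + 0.98420×0.98744×0.99959 = 0.044749 + 0.971440 = 1.016189.
Inverse-square distance factor (a/d)² = 1.0372² = 1.075784.
Q̄ = (S_0/π) × 1.075784 × [bracket] = (1361/π) × 1.075784 × 1.016189 = 473.6 W/m².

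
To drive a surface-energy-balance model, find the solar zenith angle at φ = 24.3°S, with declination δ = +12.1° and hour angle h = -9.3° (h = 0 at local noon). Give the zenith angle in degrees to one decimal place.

θ_z = 37.5°

cos θ_z = sin φ sin δ + cos φ cos δ cos h = -0.086261 + 0.879441 = 0.793180.
θ_z = arccos(0.793180) = 37.5°.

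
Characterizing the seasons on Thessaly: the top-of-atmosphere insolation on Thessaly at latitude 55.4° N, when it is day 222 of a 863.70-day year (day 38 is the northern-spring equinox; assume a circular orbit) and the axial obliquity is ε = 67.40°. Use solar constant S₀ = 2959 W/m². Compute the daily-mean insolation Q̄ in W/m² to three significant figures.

Q̄ ≈ 2.19e+03 W/m²

Solar longitude: λ_s = 360° × (222 − 38)/863.70 = 76.693°.
sin δ = sin 67.40° × sin 76.693° = 0.89842, so δ = +63.952°.
cos H₀ = −tan(+55.4°) tan(+63.952°) = -2.9657 ≤ −1 ⇒ polar day, H₀ = π.
Bracket: H₀ sin φ sin δ + cos φ cos δ sin H₀ = 3.1416×0.82314×0.89842 + 0.56784×0.43913×0.00000 = 2.323293 + 0.000000 = 2.323293.
Q̄ = (S₀/π) × [bracket] = (2959/π) × 2.323293 = 2188 W/m².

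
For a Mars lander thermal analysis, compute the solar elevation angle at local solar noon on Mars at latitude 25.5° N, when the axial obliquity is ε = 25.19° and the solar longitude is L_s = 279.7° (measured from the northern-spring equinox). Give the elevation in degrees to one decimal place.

Solar declination: sin δ = sin ε · sin L_s = sin 25.19° × sin 279.7° = -0.41954, so δ = -24.805°.
At local noon the hour angle is zero, so the zenith angle equals |ϕ − δ| = |+25.5° − (-24.805°)| = 50.305°.
Elevation = 90° − 50.305° = 39.7°.

39.7°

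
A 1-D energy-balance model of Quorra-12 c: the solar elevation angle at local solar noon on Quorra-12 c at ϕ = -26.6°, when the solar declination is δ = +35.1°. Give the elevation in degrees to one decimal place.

At local noon the hour angle is zero, so the zenith angle equals |ϕ − δ| = |-26.6° − (+35.100°)| = 61.700°.
Elevation = 90° − 61.700° = 28.3°.

28.3°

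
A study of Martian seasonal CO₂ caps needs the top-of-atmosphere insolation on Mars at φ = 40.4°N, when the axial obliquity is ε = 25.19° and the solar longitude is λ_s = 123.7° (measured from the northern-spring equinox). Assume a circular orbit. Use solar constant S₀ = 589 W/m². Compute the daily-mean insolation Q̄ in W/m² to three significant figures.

Q̄ ≈ 208 W/m²

Solar declination: sin δ = sin ε · sin λ_s = sin 25.19° × sin 123.7° = 0.35410, so δ = +20.738°.
cos H₀ = −tan(+40.4°) tan(+20.738°) = -0.3222, H₀ = 1.8989 rad.
Bracket: H₀ sin φ sin δ + cos φ cos δ sin H₀ = 1.8989×0.64812×0.35410 + 0.76154×0.93521×0.94666 = 0.435796 + 0.674211 = 1.110007.
Q̄ = (S₀/π) × [bracket] = (589/π) × 1.110007 = 208.1 W/m².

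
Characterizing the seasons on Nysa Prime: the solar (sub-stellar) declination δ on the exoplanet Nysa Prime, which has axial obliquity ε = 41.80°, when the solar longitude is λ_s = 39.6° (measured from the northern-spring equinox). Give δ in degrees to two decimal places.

sin δ = sin ε · sin λ_s = sin 41.80° × sin 39.6° = 0.424864.
δ = arcsin(0.424864) = +25.14°.

δ = +25.14°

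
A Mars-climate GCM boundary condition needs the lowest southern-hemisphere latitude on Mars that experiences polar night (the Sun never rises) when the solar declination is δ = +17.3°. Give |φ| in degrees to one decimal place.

Polar night requires cos H₀ = −tan φ tan δ ≥ 1, i.e. tan φ tan δ ≤ −1.
The boundary is |tan φ| · |tan δ| = 1, so |φ| = 90° − |δ| = 90° − 17.3° = 72.7° in the southern hemisphere.

|φ| = 72.7°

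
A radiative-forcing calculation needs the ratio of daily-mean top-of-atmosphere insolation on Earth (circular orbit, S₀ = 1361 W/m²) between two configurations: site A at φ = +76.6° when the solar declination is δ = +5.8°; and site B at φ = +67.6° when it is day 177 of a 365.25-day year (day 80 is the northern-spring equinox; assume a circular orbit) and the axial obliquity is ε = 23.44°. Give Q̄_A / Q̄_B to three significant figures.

Q̄_A / Q̄_B ≈ 0.353

— Configuration A (φ=+76.6°):
cos H₀ = −tan(+76.6°) tan(+5.800°) = -0.4264, H₀ = 2.0113 rad.
Bracket: H₀ sin φ sin δ + cos φ cos δ sin H₀ = 2.0113×0.97278×0.10106 + 0.23175×0.99488×0.90455 = 0.197729 + 0.208556 = 0.406285.
Q̄ = (S₀/π) × [bracket] = (1361/π) × 0.406285 = 176.01 W/m².
— Configuration B (φ=+67.6°):
Solar longitude: λ_s = 360° × (177 − 80)/365.25 = 95.606°.
sin δ = sin 23.44° × sin 95.606° = 0.39589, so δ = +23.321°.
cos H₀ = −tan(+67.6°) tan(+23.321°) = -1.0459 ≤ −1 ⇒ polar day, H₀ = π.
Bracket: H₀ sin φ sin δ + cos φ cos δ sin H₀ = 3.1416×0.92455×0.39589 + 0.38107×0.91830×0.00000 = 1.149889 + 0.000000 = 1.149889.
Q̄ = (S₀/π) × [bracket] = (1361/π) × 1.149889 = 498.15 W/m².
Ratio Q̄_A / Q̄_B = 176.01 / 498.15 = 0.3533.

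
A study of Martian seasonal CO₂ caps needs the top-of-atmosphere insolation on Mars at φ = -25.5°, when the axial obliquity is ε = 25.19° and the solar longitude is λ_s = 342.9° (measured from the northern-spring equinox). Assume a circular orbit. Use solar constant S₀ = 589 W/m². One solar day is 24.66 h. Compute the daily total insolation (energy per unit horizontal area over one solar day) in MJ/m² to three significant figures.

Solar declination: sin δ = sin ε · sin λ_s = sin 25.19° × sin 342.9° = -0.12515, so δ = -7.189°.
cos H₀ = −tan(-25.5°) tan(-7.189°) = -0.0602, H₀ = 1.6310 rad.
Bracket: H₀ sin φ sin δ + cos φ cos δ sin H₀ = 1.6310×-0.43051×-0.12515 + 0.90259×0.99214×0.99819 = 0.087876 + 0.893875 = 0.981751.
Q̄ = (S₀/π) × [bracket] = (589/π) × 0.981751 = 184.06 W/m².
Daily total = Q̄ × 24.66 h × 3600 s/h = 184.06 × 24.66 × 3600 / 10⁶ = 16.34 MJ/m².

16.3 MJ/m²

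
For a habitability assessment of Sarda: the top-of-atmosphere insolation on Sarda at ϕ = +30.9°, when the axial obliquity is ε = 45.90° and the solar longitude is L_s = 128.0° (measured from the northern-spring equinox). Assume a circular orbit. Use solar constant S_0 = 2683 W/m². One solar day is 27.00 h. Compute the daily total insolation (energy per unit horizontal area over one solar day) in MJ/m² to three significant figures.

Solar declination: sin δ = sin ε · sin L_s = sin 45.90° × sin 128.0° = 0.56589, so δ = +34.464°.
cos h₀ = −tan(+30.9°) tan(+34.464°) = -0.4108, h₀ = 1.9941 rad.
Bracket: h₀ sin ϕ sin δ + cos ϕ cos δ sin h₀ = 1.9941×0.51354×0.56589 + 0.85806×0.82448×0.91174 = 0.579500 + 0.645013 = 1.224513.
Q̄ = (S_0/π) × [bracket] = (2683/π) × 1.224513 = 1045.8 W/m².
Daily total = Q̄ × 27.00 h × 3600 s/h = 1045.8 × 27.00 × 3600 / 10⁶ = 101.7 MJ/m².

102 MJ/m²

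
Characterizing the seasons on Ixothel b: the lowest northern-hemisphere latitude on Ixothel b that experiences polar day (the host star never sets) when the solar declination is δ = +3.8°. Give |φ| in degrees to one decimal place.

Polar day requires cos H₀ = −tan φ tan δ ≤ −1, i.e. tan φ tan δ ≥ 1.
The boundary is |tan φ| · |tan δ| = 1, so |φ| = 90° − |δ| = 90° − 3.8° = 86.2° in the northern hemisphere.

|φ| = 86.2°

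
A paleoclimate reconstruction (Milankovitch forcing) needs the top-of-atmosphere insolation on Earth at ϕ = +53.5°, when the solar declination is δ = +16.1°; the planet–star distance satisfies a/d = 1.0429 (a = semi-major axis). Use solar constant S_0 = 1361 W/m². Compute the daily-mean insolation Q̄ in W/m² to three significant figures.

Q̄ ≈ 455 W/m²

cos h₀ = −tan(+53.5°) tan(+16.100°) = -0.3901, h₀ = 1.9715 rad.
Bracket: h₀ sin ϕ sin δ + cos ϕ cos δ sin h₀ = 1.9715×0.80386×0.27731 + 0.59482×0.96078×0.92079 = 0.439484 + 0.526223 = 0.965707.
Inverse-square distance factor (a/d)² = 1.0429² = 1.087640.
Q̄ = (S_0/π) × 1.087640 × [bracket] = (1361/π) × 1.087640 × 0.965707 = 455.0 W/m².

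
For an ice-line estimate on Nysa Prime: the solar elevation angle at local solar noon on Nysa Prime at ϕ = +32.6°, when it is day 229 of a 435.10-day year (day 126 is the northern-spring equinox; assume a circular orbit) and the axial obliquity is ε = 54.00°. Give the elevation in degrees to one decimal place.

68.9°

Solar longitude: L_s = 360° × (229 − 126)/435.10 = 85.222°.
sin δ = sin 54.00° × sin 85.222° = 0.80621, so δ = +53.727°.
At local noon the hour angle is zero, so the zenith angle equals |ϕ − δ| = |+32.6° − (+53.727°)| = 21.127°.
Elevation = 90° − 21.127° = 68.9°.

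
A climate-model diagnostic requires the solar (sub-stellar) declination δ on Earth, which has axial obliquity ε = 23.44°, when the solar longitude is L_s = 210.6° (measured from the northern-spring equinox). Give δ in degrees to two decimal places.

sin δ = sin ε · sin L_s = sin 23.44° × sin 210.6° = -0.202491.
δ = arcsin(-0.202491) = -11.68°.

δ = -11.68°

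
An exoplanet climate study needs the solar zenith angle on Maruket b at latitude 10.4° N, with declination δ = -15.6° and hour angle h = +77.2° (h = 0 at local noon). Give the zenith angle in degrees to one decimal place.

θ_z = 80.7°

cos θ_z = sin φ sin δ + cos φ cos δ cos h = -0.048545 + 0.209882 = 0.161337.
θ_z = arccos(0.161337) = 80.7°.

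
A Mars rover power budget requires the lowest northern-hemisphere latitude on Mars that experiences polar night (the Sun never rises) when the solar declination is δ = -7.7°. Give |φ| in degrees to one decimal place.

|φ| = 82.3°

Polar night requires cos H₀ = −tan φ tan δ ≥ 1, i.e. tan φ tan δ ≤ −1.
The boundary is |tan φ| · |tan δ| = 1, so |φ| = 90° − |δ| = 90° − 7.7° = 82.3° in the northern hemisphere.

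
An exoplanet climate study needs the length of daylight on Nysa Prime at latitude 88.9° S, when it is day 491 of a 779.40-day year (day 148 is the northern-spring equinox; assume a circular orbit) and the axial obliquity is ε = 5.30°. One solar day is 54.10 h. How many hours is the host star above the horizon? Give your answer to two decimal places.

Solar longitude: L_s = 360° × (491 − 148)/779.40 = 158.430°.
sin δ = sin 5.30° × sin 158.430° = 0.03396, so δ = +1.946°.
cos h₀ = −tan ϕ · tan δ = 1.7697 ≥ 1, so the host star never rises (polar night) and h₀ = 0.
Daylight = 2h₀/(2π) × 54.10 h = (0.0000/π) × 54.10 = 0.00 h.

0.00 h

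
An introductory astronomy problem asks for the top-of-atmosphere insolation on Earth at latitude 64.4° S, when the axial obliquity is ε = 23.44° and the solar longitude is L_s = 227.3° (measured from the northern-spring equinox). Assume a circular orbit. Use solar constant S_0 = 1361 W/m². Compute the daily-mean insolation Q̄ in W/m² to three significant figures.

Q̄ ≈ 396 W/m²

Solar declination: sin δ = sin ε · sin L_s = sin 23.44° × sin 227.3° = -0.29234, so δ = -16.998°.
cos h₀ = −tan(-64.4°) tan(-16.998°) = -0.6380, h₀ = 2.2627 rad.
Bracket: h₀ sin ϕ sin δ + cos ϕ cos δ sin h₀ = 2.2627×-0.90183×-0.29234 + 0.43209×0.95631×0.77001 = 0.596540 + 0.318177 = 0.914717.
Q̄ = (S_0/π) × [bracket] = (1361/π) × 0.914717 = 396.3 W/m².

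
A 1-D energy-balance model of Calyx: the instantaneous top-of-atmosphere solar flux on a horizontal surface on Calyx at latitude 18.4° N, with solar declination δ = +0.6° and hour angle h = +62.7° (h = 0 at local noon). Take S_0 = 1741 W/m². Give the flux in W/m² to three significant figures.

cos θ_z = sin ϕ sin δ + cos ϕ cos δ cos h = 0.003305 + 0.435178 = 0.438483.
Flux = S_0 · cos θ_z = 1741 × 0.438483 = 763.4 W/m².

763 W/m²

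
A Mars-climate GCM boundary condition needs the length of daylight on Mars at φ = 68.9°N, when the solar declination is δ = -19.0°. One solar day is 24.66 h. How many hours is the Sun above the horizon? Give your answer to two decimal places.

3.68 h

cos H₀ = −tan φ · tan δ = −tan(+68.9°) × tan(-19.000°) = 0.8923, so H₀ = 0.4683 rad = 26.83°.
Daylight = 2H₀/(2π) × 24.66 h = (0.4683/π) × 24.66 = 3.68 h.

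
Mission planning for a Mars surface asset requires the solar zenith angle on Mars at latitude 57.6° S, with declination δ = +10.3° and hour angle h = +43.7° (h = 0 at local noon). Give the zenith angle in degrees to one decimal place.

θ_z = 76.7°

cos θ_z = sin ϕ sin δ + cos ϕ cos δ cos h = -0.150968 + 0.381142 = 0.230174.
θ_z = arccos(0.230174) = 76.7°.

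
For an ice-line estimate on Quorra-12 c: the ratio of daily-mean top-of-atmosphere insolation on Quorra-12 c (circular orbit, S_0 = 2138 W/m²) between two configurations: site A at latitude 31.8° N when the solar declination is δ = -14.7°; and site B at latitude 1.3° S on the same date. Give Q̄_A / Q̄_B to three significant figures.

Q̄_A / Q̄_B ≈ 0.638

— Configuration A (ϕ=+31.8°):
cos h₀ = −tan(+31.8°) tan(-14.700°) = 0.1627, h₀ = 1.4074 rad.
Bracket: h₀ sin ϕ sin δ + cos ϕ cos δ sin h₀ = 1.4074×0.52696×-0.25376 + 0.84989×0.96727×0.98668 = -0.188199 + 0.811123 = 0.622924.
Q̄ = (S_0/π) × [bracket] = (2138/π) × 0.622924 = 423.93 W/m².
— Configuration B (ϕ=-1.3°):
cos h₀ = −tan(-1.3°) tan(-14.700°) = -0.0060, h₀ = 1.5767 rad.
Bracket: h₀ sin ϕ sin δ + cos ϕ cos δ sin h₀ = 1.5767×-0.02269×-0.25376 + 0.99974×0.96727×0.99998 = 0.009078 + 0.966999 = 0.976077.
Q̄ = (S_0/π) × [bracket] = (2138/π) × 0.976077 = 664.27 W/m².
Ratio Q̄_A / Q̄_B = 423.93 / 664.27 = 0.6382.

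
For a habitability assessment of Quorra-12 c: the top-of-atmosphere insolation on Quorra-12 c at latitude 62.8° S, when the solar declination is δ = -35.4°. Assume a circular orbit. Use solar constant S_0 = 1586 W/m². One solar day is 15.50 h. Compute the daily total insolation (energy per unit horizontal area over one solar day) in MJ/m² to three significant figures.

cos h₀ = −tan(-62.8°) tan(-35.400°) = -1.3828 ≤ −1 ⇒ polar day, h₀ = π.
Bracket: h₀ sin ϕ sin δ + cos ϕ cos δ sin h₀ = 3.1416×-0.88942×-0.57928 + 0.45710×0.81513×0.00000 = 1.618625 + 0.000000 = 1.618625.
Q̄ = (S_0/π) × [bracket] = (1586/π) × 1.618625 = 817.15 W/m².
Daily total = Q̄ × 15.50 h × 3600 s/h = 817.15 × 15.50 × 3600 / 10⁶ = 45.60 MJ/m².

45.6 MJ/m²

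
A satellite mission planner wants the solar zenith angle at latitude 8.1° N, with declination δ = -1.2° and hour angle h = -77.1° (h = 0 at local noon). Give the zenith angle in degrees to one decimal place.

cos θ_z = sin φ sin δ + cos φ cos δ cos h = -0.002951 + 0.220974 = 0.218023.
θ_z = arccos(0.218023) = 77.4°.

θ_z = 77.4°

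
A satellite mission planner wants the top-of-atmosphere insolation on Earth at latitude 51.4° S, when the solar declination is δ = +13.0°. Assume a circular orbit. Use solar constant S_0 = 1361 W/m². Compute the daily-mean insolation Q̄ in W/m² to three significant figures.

Q̄ ≈ 155 W/m²

cos h₀ = −tan(-51.4°) tan(+13.000°) = 0.2892, h₀ = 1.2774 rad.
Bracket: h₀ sin ϕ sin δ + cos ϕ cos δ sin h₀ = 1.2774×-0.78152×0.22495 + 0.62388×0.97437×0.95727 = -0.224571 + 0.581915 = 0.357344.
Q̄ = (S_0/π) × [bracket] = (1361/π) × 0.357344 = 154.8 W/m².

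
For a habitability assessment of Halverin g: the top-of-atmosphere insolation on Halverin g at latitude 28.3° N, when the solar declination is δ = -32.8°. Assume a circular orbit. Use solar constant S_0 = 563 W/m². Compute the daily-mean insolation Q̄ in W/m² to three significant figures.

cos h₀ = −tan(+28.3°) tan(-32.800°) = 0.3470, h₀ = 1.2164 rad.
Bracket: h₀ sin ϕ sin δ + cos ϕ cos δ sin h₀ = 1.2164×0.47409×-0.54171 + 0.88048×0.84057×0.93786 = -0.312395 + 0.694115 = 0.381720.
Q̄ = (S_0/π) × [bracket] = (563/π) × 0.381720 = 68.41 W/m².

Q̄ ≈ 68.4 W/m²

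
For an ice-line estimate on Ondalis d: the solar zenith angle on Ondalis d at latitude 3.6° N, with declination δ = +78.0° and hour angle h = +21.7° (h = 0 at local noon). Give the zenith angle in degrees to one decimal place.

θ_z = 75.3°

cos θ_z = sin φ sin δ + cos φ cos δ cos h = 0.061418 + 0.192796 = 0.254214.
θ_z = arccos(0.254214) = 75.3°.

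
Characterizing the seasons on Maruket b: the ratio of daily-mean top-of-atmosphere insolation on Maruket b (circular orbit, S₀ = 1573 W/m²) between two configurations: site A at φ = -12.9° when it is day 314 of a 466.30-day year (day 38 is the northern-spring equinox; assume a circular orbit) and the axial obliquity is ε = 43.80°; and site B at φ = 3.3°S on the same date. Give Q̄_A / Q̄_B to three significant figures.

Q̄_A / Q̄_B ≈ 1.08

— Configuration A (φ=-12.9°):
Solar longitude: λ_s = 360° × (314 − 38)/466.30 = 213.082°.
sin δ = sin 43.80° × sin 213.082° = -0.37780, so δ = -22.197°.
cos H₀ = −tan(-12.9°) tan(-22.197°) = -0.0935, H₀ = 1.6644 rad.
Bracket: H₀ sin φ sin δ + cos φ cos δ sin H₀ = 1.6644×-0.22325×-0.37780 + 0.97476×0.92589×0.99562 = 0.140382 + 0.898567 = 1.038949.
Q̄ = (S₀/π) × [bracket] = (1573/π) × 1.038949 = 520.20 W/m².
— Configuration B (φ=-3.3°):
cos H₀ = −tan(-3.3°) tan(-22.197°) = -0.0235, H₀ = 1.5943 rad.
Bracket: H₀ sin φ sin δ + cos φ cos δ sin H₀ = 1.5943×-0.05756×-0.37780 + 0.99834×0.92589×0.99972 = 0.034670 + 0.924094 = 0.958764.
Q̄ = (S₀/π) × [bracket] = (1573/π) × 0.958764 = 480.05 W/m².
Ratio Q̄_A / Q̄_B = 520.20 / 480.05 = 1.084.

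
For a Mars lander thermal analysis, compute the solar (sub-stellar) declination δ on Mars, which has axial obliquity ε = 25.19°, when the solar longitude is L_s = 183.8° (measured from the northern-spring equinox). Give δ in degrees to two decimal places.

sin δ = sin ε · sin L_s = sin 25.19° × sin 183.8° = -0.028208.
δ = arcsin(-0.028208) = -1.62°.

δ = -1.62°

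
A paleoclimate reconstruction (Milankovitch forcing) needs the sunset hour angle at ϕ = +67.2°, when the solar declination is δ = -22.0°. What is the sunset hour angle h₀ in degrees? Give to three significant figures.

h₀ = 16.0°

cos h₀ = −tan ϕ · tan δ = −tan(+67.2°) × tan(-22.000°) = 0.9611, so h₀ = 0.2797 rad = 16.03°.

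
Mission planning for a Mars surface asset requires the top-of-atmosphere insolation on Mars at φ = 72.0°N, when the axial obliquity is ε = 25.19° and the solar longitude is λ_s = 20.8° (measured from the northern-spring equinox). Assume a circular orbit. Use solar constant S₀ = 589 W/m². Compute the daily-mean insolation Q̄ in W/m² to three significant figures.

Solar declination: sin δ = sin ε · sin λ_s = sin 25.19° × sin 20.8° = 0.15114, so δ = +8.693°.
cos H₀ = −tan(+72.0°) tan(+8.693°) = -0.4706, H₀ = 2.0607 rad.
Bracket: H₀ sin φ sin δ + cos φ cos δ sin H₀ = 2.0607×0.95106×0.15114 + 0.30902×0.98851×0.88236 = 0.296212 + 0.269534 = 0.565746.
Q̄ = (S₀/π) × [bracket] = (589/π) × 0.565746 = 106.1 W/m².

Q̄ ≈ 106 W/m²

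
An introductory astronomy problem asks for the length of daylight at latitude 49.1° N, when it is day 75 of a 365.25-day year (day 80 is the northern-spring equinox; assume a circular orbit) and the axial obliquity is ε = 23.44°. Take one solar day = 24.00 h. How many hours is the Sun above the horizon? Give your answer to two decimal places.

11.70 h

Solar longitude: L_s = 360° × (75 − 80)/365.25 = -4.928°, i.e. -4.928° + 360° = 355.072°.
sin δ = sin 23.44° × sin 355.072° = -0.03417, so δ = -1.958°.
cos h₀ = −tan ϕ · tan δ = −tan(+49.1°) × tan(-1.958°) = 0.0395, so h₀ = 1.5313 rad = 87.74°.
Daylight = 2h₀/(2π) × 24.00 h = (1.5313/π) × 24.00 = 11.70 h.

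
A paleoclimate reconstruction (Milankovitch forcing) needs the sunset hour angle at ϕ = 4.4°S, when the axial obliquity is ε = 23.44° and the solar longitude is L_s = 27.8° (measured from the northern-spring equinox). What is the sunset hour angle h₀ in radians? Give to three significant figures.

Solar declination: sin δ = sin ε · sin L_s = sin 23.44° × sin 27.8° = 0.18552, so δ = +10.692°.
cos h₀ = −tan ϕ · tan δ = −tan(-4.4°) × tan(+10.692°) = 0.0145, so h₀ = 1.5563 rad = 89.17°.

h₀ = 1.56 rad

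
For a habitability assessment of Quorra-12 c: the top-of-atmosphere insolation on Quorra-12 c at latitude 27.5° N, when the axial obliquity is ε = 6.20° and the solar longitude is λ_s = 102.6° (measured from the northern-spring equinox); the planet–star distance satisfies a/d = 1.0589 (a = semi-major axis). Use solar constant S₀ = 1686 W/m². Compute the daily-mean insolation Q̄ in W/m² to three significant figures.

Solar declination: sin δ = sin ε · sin λ_s = sin 6.20° × sin 102.6° = 0.10540, so δ = +6.050°.
cos H₀ = −tan(+27.5°) tan(+6.050°) = -0.0552, H₀ = 1.6260 rad.
Bracket: H₀ sin φ sin δ + cos φ cos δ sin H₀ = 1.6260×0.46175×0.10540 + 0.88701×0.99443×0.99848 = 0.079135 + 0.880729 = 0.959864.
Inverse-square distance factor (a/d)² = 1.0589² = 1.121269.
Q̄ = (S₀/π) × 1.121269 × [bracket] = (1686/π) × 1.121269 × 0.959864 = 577.6 W/m².

Q̄ ≈ 578 W/m²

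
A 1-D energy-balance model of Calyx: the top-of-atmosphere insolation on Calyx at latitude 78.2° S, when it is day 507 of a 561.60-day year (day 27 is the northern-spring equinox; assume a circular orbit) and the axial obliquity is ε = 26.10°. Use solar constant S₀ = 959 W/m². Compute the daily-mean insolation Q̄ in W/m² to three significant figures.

Solar longitude: λ_s = 360° × (507 − 27)/561.60 = 307.692°.
sin δ = sin 26.10° × sin 307.692° = -0.34813, so δ = -20.373°.
cos H₀ = −tan(-78.2°) tan(-20.373°) = -1.7776 ≤ −1 ⇒ polar day, H₀ = π.
Bracket: H₀ sin φ sin δ + cos φ cos δ sin H₀ = 3.1416×-0.97887×-0.34813 + 0.20450×0.93745×0.00000 = 1.070576 + 0.000000 = 1.070576.
Q̄ = (S₀/π) × [bracket] = (959/π) × 1.070576 = 326.8 W/m².

Q̄ ≈ 327 W/m²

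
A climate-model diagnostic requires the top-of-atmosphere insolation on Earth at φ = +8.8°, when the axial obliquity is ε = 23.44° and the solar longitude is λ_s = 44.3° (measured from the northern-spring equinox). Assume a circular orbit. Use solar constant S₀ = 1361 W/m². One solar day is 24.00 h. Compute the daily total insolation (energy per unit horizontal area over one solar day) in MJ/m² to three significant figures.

38.1 MJ/m²

Solar declination: sin δ = sin ε · sin λ_s = sin 23.44° × sin 44.3° = 0.27782, so δ = +16.130°.
cos H₀ = −tan(+8.8°) tan(+16.130°) = -0.0448, H₀ = 1.6156 rad.
Bracket: H₀ sin φ sin δ + cos φ cos δ sin H₀ = 1.6156×0.15299×0.27782 + 0.98823×0.96063×0.99900 = 0.068669 + 0.948374 = 1.017043.
Q̄ = (S₀/π) × [bracket] = (1361/π) × 1.017043 = 440.60 W/m².
Daily total = Q̄ × 24.00 h × 3600 s/h = 440.60 × 24.00 × 3600 / 10⁶ = 38.07 MJ/m².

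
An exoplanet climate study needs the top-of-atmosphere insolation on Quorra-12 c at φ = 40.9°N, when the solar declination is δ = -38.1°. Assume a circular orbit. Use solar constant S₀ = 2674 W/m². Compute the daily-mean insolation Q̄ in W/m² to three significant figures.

Q̄ ≈ 88.2 W/m²

cos H₀ = −tan(+40.9°) tan(-38.100°) = 0.6792, H₀ = 0.8241 rad.
Bracket: H₀ sin φ sin δ + cos φ cos δ sin H₀ = 0.8241×0.65474×-0.61704 + 0.75585×0.78694×0.73395 = -0.332937 + 0.436560 = 0.103623.
Q̄ = (S₀/π) × [bracket] = (2674/π) × 0.103623 = 88.20 W/m².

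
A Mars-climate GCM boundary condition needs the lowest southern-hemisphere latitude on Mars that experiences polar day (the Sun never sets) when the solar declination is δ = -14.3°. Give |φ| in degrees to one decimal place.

|φ| = 75.7°

Polar day requires cos H₀ = −tan φ tan δ ≤ −1, i.e. tan φ tan δ ≥ 1.
The boundary is |tan φ| · |tan δ| = 1, so |φ| = 90° − |δ| = 90° − 14.3° = 75.7° in the southern hemisphere.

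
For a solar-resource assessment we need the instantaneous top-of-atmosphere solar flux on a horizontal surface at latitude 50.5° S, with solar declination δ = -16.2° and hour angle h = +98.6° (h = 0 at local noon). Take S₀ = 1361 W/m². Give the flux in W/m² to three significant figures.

cos θ_z = sin φ sin δ + cos φ cos δ cos h = 0.215276 + -0.091339 = 0.123937.
Flux = S₀ · cos θ_z = 1361 × 0.123937 = 168.7 W/m².

169 W/m²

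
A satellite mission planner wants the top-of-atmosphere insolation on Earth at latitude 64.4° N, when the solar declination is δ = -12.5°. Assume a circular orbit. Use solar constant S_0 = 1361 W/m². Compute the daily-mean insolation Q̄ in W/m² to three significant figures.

Q̄ ≈ 69.9 W/m²

cos h₀ = −tan(+64.4°) tan(-12.500°) = 0.4627, h₀ = 1.0897 rad.
Bracket: h₀ sin ϕ sin δ + cos ϕ cos δ sin h₀ = 1.0897×0.90183×-0.21644 + 0.43209×0.97630×0.88651 = -0.212701 + 0.373974 = 0.161273.
Q̄ = (S_0/π) × [bracket] = (1361/π) × 0.161273 = 69.87 W/m².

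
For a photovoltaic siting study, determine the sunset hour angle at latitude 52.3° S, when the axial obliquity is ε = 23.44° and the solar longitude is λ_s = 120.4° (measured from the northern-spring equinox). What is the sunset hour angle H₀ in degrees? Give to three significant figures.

Solar declination: sin δ = sin ε · sin λ_s = sin 23.44° × sin 120.4° = 0.34310, so δ = +20.066°.
cos H₀ = −tan φ · tan δ = −tan(-52.3°) × tan(+20.066°) = 0.4726, so H₀ = 1.0786 rad = 61.80°.

H₀ = 61.8°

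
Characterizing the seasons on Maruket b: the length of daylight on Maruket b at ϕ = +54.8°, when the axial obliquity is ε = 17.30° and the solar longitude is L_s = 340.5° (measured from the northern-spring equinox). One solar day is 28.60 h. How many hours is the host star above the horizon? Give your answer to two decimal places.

13.01 h

Solar declination: sin δ = sin ε · sin L_s = sin 17.30° × sin 340.5° = -0.09927, so δ = -5.697°.
cos h₀ = −tan ϕ · tan δ = −tan(+54.8°) × tan(-5.697°) = 0.1414, so h₀ = 1.4289 rad = 81.87°.
Daylight = 2h₀/(2π) × 28.60 h = (1.4289/π) × 28.60 = 13.01 h.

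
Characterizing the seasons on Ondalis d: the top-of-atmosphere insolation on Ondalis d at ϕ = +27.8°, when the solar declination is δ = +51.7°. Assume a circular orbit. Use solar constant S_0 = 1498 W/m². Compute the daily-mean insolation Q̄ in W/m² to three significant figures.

Q̄ ≈ 596 W/m²

cos h₀ = −tan(+27.8°) tan(+51.700°) = -0.6676, h₀ = 2.3018 rad.
Bracket: h₀ sin ϕ sin δ + cos ϕ cos δ sin h₀ = 2.3018×0.46639×0.78478 + 0.88458×0.61978×0.74452 = 0.842490 + 0.408179 = 1.250669.
Q̄ = (S_0/π) × [bracket] = (1498/π) × 1.250669 = 596.4 W/m².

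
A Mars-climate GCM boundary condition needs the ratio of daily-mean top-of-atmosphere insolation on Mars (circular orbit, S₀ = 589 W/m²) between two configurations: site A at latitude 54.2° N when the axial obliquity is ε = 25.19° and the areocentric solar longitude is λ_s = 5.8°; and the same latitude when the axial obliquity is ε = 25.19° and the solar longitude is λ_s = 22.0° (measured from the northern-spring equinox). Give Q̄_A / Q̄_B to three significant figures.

— Configuration A (φ=+54.2°):
sin δ = sin 25.19° × sin 5.8° = 0.04301, so δ = +2.465°.
cos H₀ = −tan(+54.2°) tan(+2.465°) = -0.0597, H₀ = 1.6305 rad.
Bracket: H₀ sin φ sin δ + cos φ cos δ sin H₀ = 1.6305×0.81106×0.04301 + 0.58496×0.99907×0.99822 = 0.056878 + 0.583376 = 0.640254.
Q̄ = (S₀/π) × [bracket] = (589/π) × 0.640254 = 120.04 W/m².
— Configuration B (φ=+54.2°):
Solar declination: sin δ = sin ε · sin λ_s = sin 25.19° × sin 22.0° = 0.15944, so δ = +9.174°.
cos H₀ = −tan(+54.2°) tan(+9.174°) = -0.2239, H₀ = 1.7966 rad.
Bracket: H₀ sin φ sin δ + cos φ cos δ sin H₀ = 1.7966×0.81106×0.15944 + 0.58496×0.98721×0.97460 = 0.232328 + 0.562810 = 0.795138.
Q̄ = (S₀/π) × [bracket] = (589/π) × 0.795138 = 149.08 W/m².
Ratio Q̄_A / Q̄_B = 120.04 / 149.08 = 0.8052.

Q̄_A / Q̄_B ≈ 0.805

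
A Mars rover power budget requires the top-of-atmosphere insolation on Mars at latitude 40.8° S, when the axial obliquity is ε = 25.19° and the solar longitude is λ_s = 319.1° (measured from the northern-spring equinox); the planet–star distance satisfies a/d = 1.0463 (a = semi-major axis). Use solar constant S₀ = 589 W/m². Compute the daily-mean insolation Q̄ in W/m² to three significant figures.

Q̄ ≈ 213 W/m²

Solar declination: sin δ = sin ε · sin λ_s = sin 25.19° × sin 319.1° = -0.27867, so δ = -16.181°.
cos H₀ = −tan(-40.8°) tan(-16.181°) = -0.2505, H₀ = 1.8240 rad.
Bracket: H₀ sin φ sin δ + cos φ cos δ sin H₀ = 1.8240×-0.65342×-0.27867 + 0.75700×0.96039×0.96813 = 0.332130 + 0.703845 = 1.035975.
Inverse-square distance factor (a/d)² = 1.0463² = 1.094744.
Q̄ = (S₀/π) × 1.094744 × [bracket] = (589/π) × 1.094744 × 1.035975 = 212.6 W/m².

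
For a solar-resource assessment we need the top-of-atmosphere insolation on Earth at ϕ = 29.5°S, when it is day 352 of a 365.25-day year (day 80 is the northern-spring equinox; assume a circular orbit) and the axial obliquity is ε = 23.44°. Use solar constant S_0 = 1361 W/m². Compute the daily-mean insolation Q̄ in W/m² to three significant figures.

Q̄ ≈ 490 W/m²

Solar longitude: L_s = 360° × (352 − 80)/365.25 = 268.090°.
sin δ = sin 23.44° × sin 268.090° = -0.39757, so δ = -23.426°.
cos h₀ = −tan(-29.5°) tan(-23.426°) = -0.2451, h₀ = 1.8185 rad.
Bracket: h₀ sin ϕ sin δ + cos ϕ cos δ sin h₀ = 1.8185×-0.49242×-0.39757 + 0.87036×0.91757×0.96949 = 0.356010 + 0.774250 = 1.130260.
Q̄ = (S_0/π) × [bracket] = (1361/π) × 1.130260 = 489.7 W/m².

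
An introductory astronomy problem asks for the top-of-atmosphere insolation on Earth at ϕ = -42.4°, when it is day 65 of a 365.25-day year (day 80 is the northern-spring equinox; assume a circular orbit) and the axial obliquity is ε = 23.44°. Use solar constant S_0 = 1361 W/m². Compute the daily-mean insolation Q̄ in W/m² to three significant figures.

Solar longitude: L_s = 360° × (65 − 80)/365.25 = -14.784°, i.e. -14.784° + 360° = 345.216°.
sin δ = sin 23.44° × sin 345.216° = -0.10151, so δ = -5.826°.
cos h₀ = −tan(-42.4°) tan(-5.826°) = -0.0932, h₀ = 1.6641 rad.
Bracket: h₀ sin ϕ sin δ + cos ϕ cos δ sin h₀ = 1.6641×-0.67430×-0.10151 + 0.73846×0.99483×0.99565 = 0.113905 + 0.731446 = 0.845351.
Q̄ = (S_0/π) × [bracket] = (1361/π) × 0.845351 = 366.2 W/m².

Q̄ ≈ 366 W/m²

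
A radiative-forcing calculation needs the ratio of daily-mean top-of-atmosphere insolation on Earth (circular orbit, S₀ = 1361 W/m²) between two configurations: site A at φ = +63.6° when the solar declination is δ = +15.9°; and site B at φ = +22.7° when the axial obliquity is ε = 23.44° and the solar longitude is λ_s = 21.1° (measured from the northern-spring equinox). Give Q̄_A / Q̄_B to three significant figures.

Q̄_A / Q̄_B ≈ 0.884

— Configuration A (φ=+63.6°):
cos H₀ = −tan(+63.6°) tan(+15.900°) = -0.5738, H₀ = 2.1820 rad.
Bracket: H₀ sin φ sin δ + cos φ cos δ sin H₀ = 2.1820×0.89571×0.27396 + 0.44464×0.96174×0.81897 = 0.535438 + 0.350215 = 0.885653.
Q̄ = (S₀/π) × [bracket] = (1361/π) × 0.885653 = 383.68 W/m².
— Configuration B (φ=+22.7°):
Solar declination: sin δ = sin ε · sin λ_s = sin 23.44° × sin 21.1° = 0.14320, so δ = +8.233°.
cos H₀ = −tan(+22.7°) tan(+8.233°) = -0.0605, H₀ = 1.6314 rad.
Bracket: H₀ sin φ sin δ + cos φ cos δ sin H₀ = 1.6314×0.38591×0.14320 + 0.92254×0.98969×0.99817 = 0.090155 + 0.911358 = 1.001513.
Q̄ = (S₀/π) × [bracket] = (1361/π) × 1.001513 = 433.88 W/m².
Ratio Q̄_A / Q̄_B = 383.68 / 433.88 = 0.8843.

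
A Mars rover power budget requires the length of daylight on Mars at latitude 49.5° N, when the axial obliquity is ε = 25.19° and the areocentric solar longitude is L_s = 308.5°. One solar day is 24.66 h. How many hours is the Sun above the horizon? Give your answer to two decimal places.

8.98 h

sin δ = sin 25.19° × sin 308.5° = -0.33309, so δ = -19.457°.
cos h₀ = −tan ϕ · tan δ = −tan(+49.5°) × tan(-19.457°) = 0.4136, so h₀ = 1.1444 rad = 65.57°.
Daylight = 2h₀/(2π) × 24.66 h = (1.1444/π) × 24.66 = 8.98 h.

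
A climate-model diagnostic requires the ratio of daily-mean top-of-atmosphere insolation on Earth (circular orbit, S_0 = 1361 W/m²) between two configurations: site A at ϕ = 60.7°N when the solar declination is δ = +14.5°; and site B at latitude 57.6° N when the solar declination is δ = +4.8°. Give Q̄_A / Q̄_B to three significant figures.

— Configuration A (ϕ=+60.7°):
cos h₀ = −tan(+60.7°) tan(+14.500°) = -0.4609, h₀ = 2.0498 rad.
Bracket: h₀ sin ϕ sin δ + cos ϕ cos δ sin h₀ = 2.0498×0.87207×0.25038 + 0.48938×0.96815×0.88748 = 0.447572 + 0.420482 = 0.868054.
Q̄ = (S_0/π) × [bracket] = (1361/π) × 0.868054 = 376.06 W/m².
— Configuration B (ϕ=+57.6°):
cos h₀ = −tan(+57.6°) tan(+4.800°) = -0.1323, h₀ = 1.7035 rad.
Bracket: h₀ sin ϕ sin δ + cos ϕ cos δ sin h₀ = 1.7035×0.84433×0.08368 + 0.53583×0.99649×0.99121 = 0.120358 + 0.529256 = 0.649614.
Q̄ = (S_0/π) × [bracket] = (1361/π) × 0.649614 = 281.43 W/m².
Ratio Q̄_A / Q̄_B = 376.06 / 281.43 = 1.336.

Q̄_A / Q̄_B ≈ 1.34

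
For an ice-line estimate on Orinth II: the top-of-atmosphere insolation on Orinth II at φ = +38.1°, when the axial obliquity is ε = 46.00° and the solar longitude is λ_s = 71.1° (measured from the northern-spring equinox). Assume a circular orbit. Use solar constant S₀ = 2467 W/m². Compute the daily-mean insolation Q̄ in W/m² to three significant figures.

Solar declination: sin δ = sin ε · sin λ_s = sin 46.00° × sin 71.1° = 0.68056, so δ = +42.887°.
cos H₀ = −tan(+38.1°) tan(+42.887°) = -0.7283, H₀ = 2.3866 rad.
Bracket: H₀ sin φ sin δ + cos φ cos δ sin H₀ = 2.3866×0.61704×0.68056 + 0.78694×0.73270×0.68525 = 1.002211 + 0.395109 = 1.397320.
Q̄ = (S₀/π) × [bracket] = (2467/π) × 1.397320 = 1097 W/m².

Q̄ ≈ 1.10e+03 W/m²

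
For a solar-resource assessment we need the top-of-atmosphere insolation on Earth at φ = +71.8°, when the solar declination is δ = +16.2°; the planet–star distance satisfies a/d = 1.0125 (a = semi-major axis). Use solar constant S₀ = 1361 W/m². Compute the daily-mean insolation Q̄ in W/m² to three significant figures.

cos H₀ = −tan(+71.8°) tan(+16.200°) = -0.8836, H₀ = 2.6544 rad.
Bracket: H₀ sin φ sin δ + cos φ cos δ sin H₀ = 2.6544×0.94997×0.27899 + 0.31233×0.96029×0.46816 = 0.703501 + 0.140414 = 0.843915.
Inverse-square distance factor (a/d)² = 1.0125² = 1.025156.
Q̄ = (S₀/π) × 1.025156 × [bracket] = (1361/π) × 1.025156 × 0.843915 = 374.8 W/m².

Q̄ ≈ 375 W/m²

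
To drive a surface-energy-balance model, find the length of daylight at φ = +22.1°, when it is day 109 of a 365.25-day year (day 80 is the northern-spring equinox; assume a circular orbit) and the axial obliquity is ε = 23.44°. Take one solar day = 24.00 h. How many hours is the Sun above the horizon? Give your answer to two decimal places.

12.60 h

Solar longitude: λ_s = 360° × (109 − 80)/365.25 = 28.583°.
sin δ = sin 23.44° × sin 28.583° = 0.19032, so δ = +10.971°.
cos H₀ = −tan φ · tan δ = −tan(+22.1°) × tan(+10.971°) = -0.0787, so H₀ = 1.6496 rad = 94.51°.
Daylight = 2H₀/(2π) × 24.00 h = (1.6496/π) × 24.00 = 12.60 h.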